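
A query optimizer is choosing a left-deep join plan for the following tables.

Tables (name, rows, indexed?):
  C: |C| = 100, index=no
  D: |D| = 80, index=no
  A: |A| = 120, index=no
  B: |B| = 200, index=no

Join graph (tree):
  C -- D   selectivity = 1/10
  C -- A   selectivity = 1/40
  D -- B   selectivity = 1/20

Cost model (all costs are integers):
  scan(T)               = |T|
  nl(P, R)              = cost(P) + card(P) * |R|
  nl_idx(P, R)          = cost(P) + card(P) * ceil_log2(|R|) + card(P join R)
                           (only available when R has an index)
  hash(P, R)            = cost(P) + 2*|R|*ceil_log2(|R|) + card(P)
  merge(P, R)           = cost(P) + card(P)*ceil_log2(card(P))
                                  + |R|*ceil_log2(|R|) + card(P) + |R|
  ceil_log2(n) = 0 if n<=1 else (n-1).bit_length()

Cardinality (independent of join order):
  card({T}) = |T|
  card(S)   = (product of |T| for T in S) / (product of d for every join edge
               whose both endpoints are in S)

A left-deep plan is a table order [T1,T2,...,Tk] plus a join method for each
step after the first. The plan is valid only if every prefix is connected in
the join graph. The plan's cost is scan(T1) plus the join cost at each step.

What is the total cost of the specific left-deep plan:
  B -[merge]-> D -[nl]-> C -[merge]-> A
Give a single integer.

195600

step 1: scan B: cost=200, card=200
step 2: join D via merge
    card(P join D) = 200*80/(20) = 800
    cost = 200 + 200*8 + 80*7 + 200 + 80 = 2640
step 3: join C via nl
    card(P join C) = 800*100/(10) = 8000
    cost = 2640 + 800*100 = 82640
step 4: join A via merge
    card(P join A) = 8000*120/(40) = 24000
    cost = 82640 + 8000*13 + 120*7 + 8000 + 120 = 195600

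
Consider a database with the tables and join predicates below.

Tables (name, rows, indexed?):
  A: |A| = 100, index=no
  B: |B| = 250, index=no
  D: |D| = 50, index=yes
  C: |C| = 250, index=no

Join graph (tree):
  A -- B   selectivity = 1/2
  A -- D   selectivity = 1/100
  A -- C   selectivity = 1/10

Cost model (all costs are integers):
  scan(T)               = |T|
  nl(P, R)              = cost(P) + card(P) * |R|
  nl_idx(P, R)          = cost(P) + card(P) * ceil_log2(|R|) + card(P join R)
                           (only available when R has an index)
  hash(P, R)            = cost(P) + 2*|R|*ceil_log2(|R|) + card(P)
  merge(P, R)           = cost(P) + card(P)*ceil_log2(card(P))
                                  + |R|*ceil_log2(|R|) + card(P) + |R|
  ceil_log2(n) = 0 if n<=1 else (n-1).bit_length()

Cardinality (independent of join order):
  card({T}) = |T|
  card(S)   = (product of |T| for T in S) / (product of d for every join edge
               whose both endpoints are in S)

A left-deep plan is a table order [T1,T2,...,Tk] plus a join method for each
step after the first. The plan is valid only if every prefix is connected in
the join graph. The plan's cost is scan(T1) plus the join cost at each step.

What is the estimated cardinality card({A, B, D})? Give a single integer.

Tables in S: A(100), B(250), D(50)
Edges inside S: A-B(d=2), A-D(d=100)
numerator = 100 * 250 * 50 = 1250000
denominator = 2 * 100 = 200
card(S) = 1250000 / 200 = 6250

6250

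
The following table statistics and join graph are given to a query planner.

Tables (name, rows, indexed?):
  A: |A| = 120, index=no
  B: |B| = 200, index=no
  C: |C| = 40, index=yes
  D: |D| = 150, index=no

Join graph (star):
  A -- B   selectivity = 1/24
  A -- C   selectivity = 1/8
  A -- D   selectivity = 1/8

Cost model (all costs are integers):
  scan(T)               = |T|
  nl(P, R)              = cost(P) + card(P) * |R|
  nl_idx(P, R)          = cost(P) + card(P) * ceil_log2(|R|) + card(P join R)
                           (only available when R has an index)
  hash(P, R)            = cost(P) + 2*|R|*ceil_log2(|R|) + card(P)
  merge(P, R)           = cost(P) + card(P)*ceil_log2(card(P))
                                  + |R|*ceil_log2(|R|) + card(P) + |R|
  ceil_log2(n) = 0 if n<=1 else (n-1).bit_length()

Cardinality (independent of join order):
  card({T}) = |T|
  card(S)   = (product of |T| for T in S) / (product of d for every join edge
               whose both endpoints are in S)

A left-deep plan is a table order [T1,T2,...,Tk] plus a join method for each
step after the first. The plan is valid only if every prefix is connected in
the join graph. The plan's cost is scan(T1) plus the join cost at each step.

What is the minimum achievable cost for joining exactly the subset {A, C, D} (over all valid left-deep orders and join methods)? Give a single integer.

3720

Selinger DP over subsets of {A,C,D}:
  {A}: scan cost=120, card=120
  {C}: scan cost=40, card=40
  {D}: scan cost=150, card=150
  {AC}: card=600; try (C,hash)→720, (A,merge)→1280, (C,merge)→1360, (C,nl_idx)→1440, (A,hash)→1760, (A,nl)→4840 …(+1); best=720 via (C,hash)
  {AD}: card=2250; try (A,hash)→1980, (D,merge)→2430, (A,merge)→2460, (D,hash)→2640, (D,nl)→18120, (A,nl)→18150; best=1980 via (A,hash)
  {ACD}: card=11250; try (D,hash)→3720, (C,hash)→4710, (D,merge)→8670, (C,nl_idx)→26730, (C,merge)→31510, (D,nl)→90720 …(+1); best=3720 via (D,hash)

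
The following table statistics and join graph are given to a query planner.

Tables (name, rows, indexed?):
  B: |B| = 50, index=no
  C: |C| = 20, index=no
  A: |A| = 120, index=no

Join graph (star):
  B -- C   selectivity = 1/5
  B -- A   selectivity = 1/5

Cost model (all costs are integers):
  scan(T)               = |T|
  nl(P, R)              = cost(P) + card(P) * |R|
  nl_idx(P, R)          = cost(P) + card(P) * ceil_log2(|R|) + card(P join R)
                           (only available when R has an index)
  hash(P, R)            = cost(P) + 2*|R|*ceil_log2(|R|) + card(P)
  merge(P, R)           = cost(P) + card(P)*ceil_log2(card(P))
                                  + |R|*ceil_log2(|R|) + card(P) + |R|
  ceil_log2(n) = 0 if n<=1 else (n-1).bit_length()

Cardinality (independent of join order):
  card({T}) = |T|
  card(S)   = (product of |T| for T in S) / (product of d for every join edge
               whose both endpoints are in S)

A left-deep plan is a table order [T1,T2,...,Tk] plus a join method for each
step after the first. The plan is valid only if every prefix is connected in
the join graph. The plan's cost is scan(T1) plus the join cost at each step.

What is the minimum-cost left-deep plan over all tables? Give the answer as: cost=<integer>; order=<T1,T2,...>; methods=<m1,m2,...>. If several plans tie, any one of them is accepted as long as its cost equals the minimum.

Selinger DP (subsets sized 1..n):
  {B}: scan cost=50, card=50
  {C}: scan cost=20, card=20
  {A}: scan cost=120, card=120
  {BC}: card=200; try (C,hash)→300, (B,merge)→490, (C,merge)→520, (B,hash)→640, (B,nl)→1020, (C,nl)→1050; best=300 via (C,hash)
  {AB}: card=1200; try (B,hash)→840, (A,merge)→1360, (B,merge)→1430, (A,hash)→1780, (A,nl)→6050, (B,nl)→6120; best=840 via (B,hash)
  {ABC}: card=4800; try (A,hash)→2180, (C,hash)→2240, (A,merge)→3060, (C,merge)→15360, (A,nl)→24300, (C,nl)→24840; best=2180 via (A,hash)

cost=2180; order=B,C,A; methods=hash,hash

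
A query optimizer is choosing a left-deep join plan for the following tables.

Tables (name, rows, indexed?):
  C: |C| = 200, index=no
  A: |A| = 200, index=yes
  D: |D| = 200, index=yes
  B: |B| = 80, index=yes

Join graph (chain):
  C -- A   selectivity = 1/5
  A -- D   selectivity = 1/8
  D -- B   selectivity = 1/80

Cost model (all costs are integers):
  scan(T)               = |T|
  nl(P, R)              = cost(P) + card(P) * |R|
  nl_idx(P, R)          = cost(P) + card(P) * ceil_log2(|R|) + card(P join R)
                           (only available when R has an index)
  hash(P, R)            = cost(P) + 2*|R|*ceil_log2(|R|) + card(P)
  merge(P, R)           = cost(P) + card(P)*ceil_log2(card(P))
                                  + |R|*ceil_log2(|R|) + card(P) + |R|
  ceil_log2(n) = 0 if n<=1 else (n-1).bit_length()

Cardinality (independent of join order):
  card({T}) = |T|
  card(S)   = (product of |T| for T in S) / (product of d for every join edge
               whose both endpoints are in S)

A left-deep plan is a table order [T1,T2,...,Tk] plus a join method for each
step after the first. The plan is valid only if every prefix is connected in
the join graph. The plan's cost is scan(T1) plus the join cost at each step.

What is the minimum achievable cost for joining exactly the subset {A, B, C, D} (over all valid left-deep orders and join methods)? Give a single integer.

12520

Selinger DP over subsets of {A,B,C,D}:
  {C}: scan cost=200, card=200
  {A}: scan cost=200, card=200
  {D}: scan cost=200, card=200
  {B}: scan cost=80, card=80
  {AC}: card=8000; try (C,hash)→3600, (A,hash)→3600, (C,merge)→3800, (A,merge)→3800, (A,nl_idx)→9800, (C,nl)→40200 …(+1); best=3600 via (C,hash)
  {AD}: card=5000; try (D,hash)→3600, (A,hash)→3600, (D,merge)→3800, (A,merge)→3800, (D,nl_idx)→6800, (A,nl_idx)→6800 …(+2); best=3600 via (D,hash)
  {BD}: card=200; try (D,nl_idx)→920, (B,hash)→1520, (B,nl_idx)→1800, (D,merge)→2520, (B,merge)→2640, (D,hash)→3360 …(+2); best=920 via (D,nl_idx)
  {ACD}: card=200000; try (C,hash)→11800, (D,hash)→14800, (C,merge)→75400, (D,merge)→117400, (D,nl_idx)→267600, (C,nl)→1003600 …(+1); best=11800 via (C,hash)
  {ABD}: card=5000; try (A,hash)→4320, (A,merge)→4520, (A,nl_idx)→7520, (B,hash)→9720, (A,nl)→40920, (B,nl_idx)→43600 …(+2); best=4320 via (A,hash)
  {ABCD}: card=200000; try (C,hash)→12520, (C,merge)→76120, (B,hash)→212920, (C,nl)→1004320, (B,nl_idx)→1611800, (B,merge)→3812440 …(+1); best=12520 via (C,hash)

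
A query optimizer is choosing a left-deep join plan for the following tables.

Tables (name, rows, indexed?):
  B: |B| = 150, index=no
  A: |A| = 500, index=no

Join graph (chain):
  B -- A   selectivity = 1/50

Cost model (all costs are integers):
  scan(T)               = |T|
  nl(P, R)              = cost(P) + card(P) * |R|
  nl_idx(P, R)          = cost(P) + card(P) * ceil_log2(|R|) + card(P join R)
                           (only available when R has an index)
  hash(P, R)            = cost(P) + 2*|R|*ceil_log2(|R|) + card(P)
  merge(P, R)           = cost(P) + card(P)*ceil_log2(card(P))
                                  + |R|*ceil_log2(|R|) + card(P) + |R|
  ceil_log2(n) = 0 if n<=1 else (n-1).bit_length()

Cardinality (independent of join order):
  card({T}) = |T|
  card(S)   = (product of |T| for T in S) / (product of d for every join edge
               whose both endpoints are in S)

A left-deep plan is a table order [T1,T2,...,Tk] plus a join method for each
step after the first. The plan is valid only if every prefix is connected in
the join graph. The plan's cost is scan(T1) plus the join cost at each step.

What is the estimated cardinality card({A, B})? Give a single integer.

Tables in S: A(500), B(150)
Edges inside S: B-A(d=50)
numerator = 500 * 150 = 75000
denominator = 50 = 50
card(S) = 75000 / 50 = 1500

1500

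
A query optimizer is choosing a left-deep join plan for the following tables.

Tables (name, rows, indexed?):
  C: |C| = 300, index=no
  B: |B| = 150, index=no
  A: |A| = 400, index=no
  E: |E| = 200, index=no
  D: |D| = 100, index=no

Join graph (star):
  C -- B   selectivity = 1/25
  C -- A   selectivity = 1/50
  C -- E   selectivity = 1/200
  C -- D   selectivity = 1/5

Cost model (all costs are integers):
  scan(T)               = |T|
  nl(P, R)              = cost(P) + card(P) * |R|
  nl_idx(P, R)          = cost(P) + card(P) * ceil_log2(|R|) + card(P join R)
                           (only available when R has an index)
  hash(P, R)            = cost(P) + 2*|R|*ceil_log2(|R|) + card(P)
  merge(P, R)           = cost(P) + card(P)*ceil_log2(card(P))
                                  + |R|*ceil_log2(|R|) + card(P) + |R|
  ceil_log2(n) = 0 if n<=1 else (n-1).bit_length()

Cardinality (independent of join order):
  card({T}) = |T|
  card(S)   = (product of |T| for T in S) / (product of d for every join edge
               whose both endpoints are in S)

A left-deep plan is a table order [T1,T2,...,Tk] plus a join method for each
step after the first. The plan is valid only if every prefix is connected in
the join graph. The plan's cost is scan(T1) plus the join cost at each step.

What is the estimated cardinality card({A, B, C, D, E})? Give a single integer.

Tables in S: A(400), B(150), C(300), D(100), E(200)
Edges inside S: C-B(d=25), C-A(d=50), C-E(d=200), C-D(d=5)
numerator = 400 * 150 * 300 * 100 * 200 = 360000000000
denominator = 25 * 50 * 200 * 5 = 1250000
card(S) = 360000000000 / 1250000 = 288000

288000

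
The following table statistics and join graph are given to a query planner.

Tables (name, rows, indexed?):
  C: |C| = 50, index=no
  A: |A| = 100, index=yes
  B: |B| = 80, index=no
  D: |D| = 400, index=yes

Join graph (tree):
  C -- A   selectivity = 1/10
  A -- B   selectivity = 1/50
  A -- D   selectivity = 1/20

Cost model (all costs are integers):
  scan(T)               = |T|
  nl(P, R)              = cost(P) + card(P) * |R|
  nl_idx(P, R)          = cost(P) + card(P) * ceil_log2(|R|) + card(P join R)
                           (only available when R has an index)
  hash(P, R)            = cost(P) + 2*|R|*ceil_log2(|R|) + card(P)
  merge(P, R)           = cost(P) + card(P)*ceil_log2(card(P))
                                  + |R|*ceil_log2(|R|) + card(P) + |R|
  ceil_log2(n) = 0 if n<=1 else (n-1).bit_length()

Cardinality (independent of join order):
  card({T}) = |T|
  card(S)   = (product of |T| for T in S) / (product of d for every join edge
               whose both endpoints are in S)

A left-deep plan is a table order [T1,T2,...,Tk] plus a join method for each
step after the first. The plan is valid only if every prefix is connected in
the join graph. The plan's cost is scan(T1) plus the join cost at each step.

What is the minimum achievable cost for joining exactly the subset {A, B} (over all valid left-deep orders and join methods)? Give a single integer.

Selinger DP over subsets of {A,B}:
  {A}: scan cost=100, card=100
  {B}: scan cost=80, card=80
  {AB}: card=160; try (A,nl_idx)→800, (B,hash)→1320, (A,merge)→1520, (B,merge)→1540, (A,hash)→1560, (A,nl)→8080 …(+1); best=800 via (A,nl_idx)

800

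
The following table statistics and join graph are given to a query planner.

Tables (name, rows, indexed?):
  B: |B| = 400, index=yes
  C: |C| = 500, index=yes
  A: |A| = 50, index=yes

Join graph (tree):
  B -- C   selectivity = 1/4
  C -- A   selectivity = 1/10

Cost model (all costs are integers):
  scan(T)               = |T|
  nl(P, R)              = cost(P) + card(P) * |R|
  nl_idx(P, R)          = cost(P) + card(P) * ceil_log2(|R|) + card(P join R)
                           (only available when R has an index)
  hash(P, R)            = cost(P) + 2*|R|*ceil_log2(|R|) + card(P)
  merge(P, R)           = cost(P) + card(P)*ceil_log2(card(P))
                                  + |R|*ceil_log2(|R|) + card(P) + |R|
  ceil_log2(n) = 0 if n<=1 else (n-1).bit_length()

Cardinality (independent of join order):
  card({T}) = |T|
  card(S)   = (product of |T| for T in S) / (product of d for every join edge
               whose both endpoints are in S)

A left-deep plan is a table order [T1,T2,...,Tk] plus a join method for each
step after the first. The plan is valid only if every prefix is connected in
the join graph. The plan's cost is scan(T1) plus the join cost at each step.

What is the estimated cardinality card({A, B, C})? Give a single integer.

250000

Tables in S: A(50), B(400), C(500)
Edges inside S: B-C(d=4), C-A(d=10)
numerator = 50 * 400 * 500 = 10000000
denominator = 4 * 10 = 40
card(S) = 10000000 / 40 = 250000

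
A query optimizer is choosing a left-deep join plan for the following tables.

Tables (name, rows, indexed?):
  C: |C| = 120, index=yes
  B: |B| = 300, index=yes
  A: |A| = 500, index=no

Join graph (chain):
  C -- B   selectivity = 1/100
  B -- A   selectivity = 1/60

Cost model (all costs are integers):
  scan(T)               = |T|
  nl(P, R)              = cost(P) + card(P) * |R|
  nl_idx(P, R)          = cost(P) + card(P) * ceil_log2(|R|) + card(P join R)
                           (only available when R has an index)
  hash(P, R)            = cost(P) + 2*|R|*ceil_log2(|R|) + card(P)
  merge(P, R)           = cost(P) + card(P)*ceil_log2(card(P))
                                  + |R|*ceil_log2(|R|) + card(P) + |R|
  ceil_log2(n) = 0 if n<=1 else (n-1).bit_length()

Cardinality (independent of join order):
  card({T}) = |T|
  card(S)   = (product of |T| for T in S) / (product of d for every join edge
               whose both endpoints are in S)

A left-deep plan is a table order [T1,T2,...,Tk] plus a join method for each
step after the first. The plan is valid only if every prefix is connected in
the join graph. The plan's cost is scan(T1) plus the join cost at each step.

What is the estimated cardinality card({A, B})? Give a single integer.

2500

Tables in S: A(500), B(300)
Edges inside S: B-A(d=60)
numerator = 500 * 300 = 150000
denominator = 60 = 60
card(S) = 150000 / 60 = 2500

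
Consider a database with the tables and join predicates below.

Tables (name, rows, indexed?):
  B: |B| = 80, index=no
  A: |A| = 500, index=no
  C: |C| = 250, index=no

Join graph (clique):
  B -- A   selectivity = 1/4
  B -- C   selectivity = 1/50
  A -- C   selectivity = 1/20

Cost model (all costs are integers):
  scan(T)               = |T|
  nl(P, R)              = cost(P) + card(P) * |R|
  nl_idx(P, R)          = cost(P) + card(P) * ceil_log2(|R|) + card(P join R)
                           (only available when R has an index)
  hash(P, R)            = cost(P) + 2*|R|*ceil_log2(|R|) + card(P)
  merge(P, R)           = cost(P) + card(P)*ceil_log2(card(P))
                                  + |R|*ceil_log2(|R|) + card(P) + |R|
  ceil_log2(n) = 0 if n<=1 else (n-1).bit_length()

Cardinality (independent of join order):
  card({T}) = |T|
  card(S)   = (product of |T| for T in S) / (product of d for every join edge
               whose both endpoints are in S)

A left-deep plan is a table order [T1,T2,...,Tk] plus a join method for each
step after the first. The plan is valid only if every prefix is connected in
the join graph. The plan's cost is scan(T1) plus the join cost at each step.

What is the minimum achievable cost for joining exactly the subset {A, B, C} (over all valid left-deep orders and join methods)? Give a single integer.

Selinger DP over subsets of {A,B,C}:
  {B}: scan cost=80, card=80
  {A}: scan cost=500, card=500
  {C}: scan cost=250, card=250
  {AB}: card=10000; try (B,hash)→2120, (A,merge)→5720, (B,merge)→6140, (A,hash)→9160, (A,nl)→40080, (B,nl)→40500; best=2120 via (B,hash)
  {BC}: card=400; try (B,hash)→1620, (C,merge)→2970, (B,merge)→3140, (C,hash)→4160, (C,nl)→20080, (B,nl)→20250; best=1620 via (B,hash)
  {AC}: card=6250; try (C,hash)→5000, (A,merge)→7500, (C,merge)→7750, (A,hash)→9500, (A,nl)→125250, (C,nl)→125500; best=5000 via (C,hash)
  {ABC}: card=2500; try (A,merge)→10620, (A,hash)→11020, (B,hash)→12370, (C,hash)→16120, (B,merge)→93140, (C,merge)→154370 …(+3); best=10620 via (A,merge)

10620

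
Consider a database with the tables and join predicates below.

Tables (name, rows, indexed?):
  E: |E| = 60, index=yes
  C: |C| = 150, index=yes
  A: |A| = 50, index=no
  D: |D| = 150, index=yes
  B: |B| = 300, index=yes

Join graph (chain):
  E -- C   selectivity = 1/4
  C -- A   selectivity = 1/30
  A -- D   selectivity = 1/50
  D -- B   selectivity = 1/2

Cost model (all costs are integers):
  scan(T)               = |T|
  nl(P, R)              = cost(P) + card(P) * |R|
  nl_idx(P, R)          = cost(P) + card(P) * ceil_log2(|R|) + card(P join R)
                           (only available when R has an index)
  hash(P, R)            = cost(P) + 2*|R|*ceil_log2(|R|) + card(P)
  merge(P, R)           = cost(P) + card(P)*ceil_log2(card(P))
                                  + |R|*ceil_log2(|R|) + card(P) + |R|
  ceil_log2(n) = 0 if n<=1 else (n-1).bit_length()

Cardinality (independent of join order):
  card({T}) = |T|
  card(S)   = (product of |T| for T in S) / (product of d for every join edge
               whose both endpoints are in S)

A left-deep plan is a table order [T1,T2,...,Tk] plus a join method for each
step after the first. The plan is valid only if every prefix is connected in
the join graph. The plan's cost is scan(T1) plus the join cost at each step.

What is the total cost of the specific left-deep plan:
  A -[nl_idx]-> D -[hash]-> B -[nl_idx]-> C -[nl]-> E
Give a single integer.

7048650

step 1: scan A: cost=50, card=50
step 2: join D via nl_idx
    card(P join D) = 50*150/(50) = 150
    cost = 50 + 50*8 + 150 = 600
step 3: join B via hash
    card(P join B) = 150*300/(2) = 22500
    cost = 600 + 2*300*9 + 150 = 6150
step 4: join C via nl_idx
    card(P join C) = 22500*150/(30) = 112500
    cost = 6150 + 22500*8 + 112500 = 298650
step 5: join E via nl
    card(P join E) = 112500*60/(4) = 1687500
    cost = 298650 + 112500*60 = 7048650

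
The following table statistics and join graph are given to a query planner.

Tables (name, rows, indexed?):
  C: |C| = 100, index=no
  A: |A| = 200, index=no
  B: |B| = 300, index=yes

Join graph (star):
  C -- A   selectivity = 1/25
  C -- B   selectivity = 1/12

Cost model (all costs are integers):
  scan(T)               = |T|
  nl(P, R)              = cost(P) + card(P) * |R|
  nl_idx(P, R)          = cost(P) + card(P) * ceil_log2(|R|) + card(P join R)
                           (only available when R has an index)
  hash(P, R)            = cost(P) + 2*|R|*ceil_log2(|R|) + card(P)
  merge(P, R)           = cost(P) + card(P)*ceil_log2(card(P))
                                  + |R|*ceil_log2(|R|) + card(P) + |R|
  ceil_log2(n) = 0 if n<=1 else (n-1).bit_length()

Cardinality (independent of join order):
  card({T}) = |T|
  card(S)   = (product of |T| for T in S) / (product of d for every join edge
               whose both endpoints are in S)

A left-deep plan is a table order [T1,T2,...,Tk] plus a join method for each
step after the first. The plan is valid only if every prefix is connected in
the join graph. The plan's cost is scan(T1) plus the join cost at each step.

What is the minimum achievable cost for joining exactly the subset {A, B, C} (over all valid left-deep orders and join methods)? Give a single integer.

7700

Selinger DP over subsets of {A,B,C}:
  {C}: scan cost=100, card=100
  {A}: scan cost=200, card=200
  {B}: scan cost=300, card=300
  {AC}: card=800; try (C,hash)→1800, (A,merge)→2700, (C,merge)→2800, (A,hash)→3400, (A,nl)→20100, (C,nl)→20200; best=1800 via (C,hash)
  {BC}: card=2500; try (C,hash)→2000, (B,nl_idx)→3500, (B,merge)→3900, (C,merge)→4100, (B,hash)→5600, (B,nl)→30100 …(+1); best=2000 via (C,hash)
  {ABC}: card=20000; try (A,hash)→7700, (B,hash)→8000, (B,merge)→13600, (B,nl_idx)→29000, (A,merge)→36300, (B,nl)→241800 …(+1); best=7700 via (A,hash)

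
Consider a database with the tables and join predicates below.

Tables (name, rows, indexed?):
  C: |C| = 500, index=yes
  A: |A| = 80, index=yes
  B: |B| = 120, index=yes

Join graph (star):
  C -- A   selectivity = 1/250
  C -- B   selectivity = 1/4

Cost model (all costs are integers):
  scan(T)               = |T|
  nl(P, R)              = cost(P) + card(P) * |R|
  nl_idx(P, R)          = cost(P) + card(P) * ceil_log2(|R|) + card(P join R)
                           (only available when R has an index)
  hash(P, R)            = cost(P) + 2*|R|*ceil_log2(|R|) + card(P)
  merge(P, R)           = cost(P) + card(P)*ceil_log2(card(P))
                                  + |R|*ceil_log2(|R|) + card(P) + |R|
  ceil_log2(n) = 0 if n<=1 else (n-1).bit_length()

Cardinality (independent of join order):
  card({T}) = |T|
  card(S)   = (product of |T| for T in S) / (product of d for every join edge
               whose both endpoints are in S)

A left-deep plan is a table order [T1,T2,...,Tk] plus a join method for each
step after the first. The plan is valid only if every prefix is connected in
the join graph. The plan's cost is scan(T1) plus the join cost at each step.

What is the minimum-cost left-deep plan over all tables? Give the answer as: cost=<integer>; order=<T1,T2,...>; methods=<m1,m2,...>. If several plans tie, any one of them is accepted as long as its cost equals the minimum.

Selinger DP (subsets sized 1..n):
  {C}: scan cost=500, card=500
  {A}: scan cost=80, card=80
  {B}: scan cost=120, card=120
  {AC}: card=160; try (C,nl_idx)→960, (A,hash)→2120, (A,nl_idx)→4160, (C,merge)→5720, (A,merge)→6140, (C,hash)→9160 …(+2); best=960 via (C,nl_idx)
  {BC}: card=15000; try (B,hash)→2680, (C,merge)→6080, (B,merge)→6460, (C,hash)→9240, (C,nl_idx)→16200, (B,nl_idx)→19000 …(+2); best=2680 via (B,hash)
  {ABC}: card=4800; try (B,hash)→2800, (B,merge)→3360, (B,nl_idx)→6880, (A,hash)→18800, (B,nl)→20160, (A,nl_idx)→112480 …(+2); best=2800 via (B,hash)

cost=2800; order=A,C,B; methods=nl_idx,hash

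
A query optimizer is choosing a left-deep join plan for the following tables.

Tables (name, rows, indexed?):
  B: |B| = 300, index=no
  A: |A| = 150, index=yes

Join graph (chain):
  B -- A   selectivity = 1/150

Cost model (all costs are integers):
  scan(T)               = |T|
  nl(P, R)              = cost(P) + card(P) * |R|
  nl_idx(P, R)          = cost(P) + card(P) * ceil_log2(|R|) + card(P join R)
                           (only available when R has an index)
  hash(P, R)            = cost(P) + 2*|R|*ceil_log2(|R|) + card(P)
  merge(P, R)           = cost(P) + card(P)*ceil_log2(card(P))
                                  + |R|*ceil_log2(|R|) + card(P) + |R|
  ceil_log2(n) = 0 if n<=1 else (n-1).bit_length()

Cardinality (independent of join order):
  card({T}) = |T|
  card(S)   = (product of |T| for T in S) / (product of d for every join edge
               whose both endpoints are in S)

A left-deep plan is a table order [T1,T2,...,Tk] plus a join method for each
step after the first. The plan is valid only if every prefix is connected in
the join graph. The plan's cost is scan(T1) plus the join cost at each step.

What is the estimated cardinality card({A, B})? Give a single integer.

Tables in S: A(150), B(300)
Edges inside S: B-A(d=150)
numerator = 150 * 300 = 45000
denominator = 150 = 150
card(S) = 45000 / 150 = 300

300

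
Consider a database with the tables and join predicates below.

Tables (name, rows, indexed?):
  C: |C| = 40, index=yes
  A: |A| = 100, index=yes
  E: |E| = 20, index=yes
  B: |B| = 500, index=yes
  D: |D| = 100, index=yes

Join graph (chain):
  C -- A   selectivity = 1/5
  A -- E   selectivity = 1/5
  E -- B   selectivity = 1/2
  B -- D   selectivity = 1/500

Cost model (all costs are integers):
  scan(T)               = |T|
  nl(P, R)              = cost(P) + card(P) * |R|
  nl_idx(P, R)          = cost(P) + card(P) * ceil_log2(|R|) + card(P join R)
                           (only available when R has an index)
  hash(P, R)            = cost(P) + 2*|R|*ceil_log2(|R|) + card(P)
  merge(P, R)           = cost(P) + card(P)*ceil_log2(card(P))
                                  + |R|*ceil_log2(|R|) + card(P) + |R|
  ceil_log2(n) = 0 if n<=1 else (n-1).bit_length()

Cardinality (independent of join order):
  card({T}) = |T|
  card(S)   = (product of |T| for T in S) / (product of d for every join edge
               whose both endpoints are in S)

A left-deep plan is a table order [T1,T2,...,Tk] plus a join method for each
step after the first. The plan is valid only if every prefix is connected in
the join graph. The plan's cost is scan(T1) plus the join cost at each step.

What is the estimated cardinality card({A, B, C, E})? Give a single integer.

800000

Tables in S: A(100), B(500), C(40), E(20)
Edges inside S: C-A(d=5), A-E(d=5), E-B(d=2)
numerator = 100 * 500 * 40 * 20 = 40000000
denominator = 5 * 5 * 2 = 50
card(S) = 40000000 / 50 = 800000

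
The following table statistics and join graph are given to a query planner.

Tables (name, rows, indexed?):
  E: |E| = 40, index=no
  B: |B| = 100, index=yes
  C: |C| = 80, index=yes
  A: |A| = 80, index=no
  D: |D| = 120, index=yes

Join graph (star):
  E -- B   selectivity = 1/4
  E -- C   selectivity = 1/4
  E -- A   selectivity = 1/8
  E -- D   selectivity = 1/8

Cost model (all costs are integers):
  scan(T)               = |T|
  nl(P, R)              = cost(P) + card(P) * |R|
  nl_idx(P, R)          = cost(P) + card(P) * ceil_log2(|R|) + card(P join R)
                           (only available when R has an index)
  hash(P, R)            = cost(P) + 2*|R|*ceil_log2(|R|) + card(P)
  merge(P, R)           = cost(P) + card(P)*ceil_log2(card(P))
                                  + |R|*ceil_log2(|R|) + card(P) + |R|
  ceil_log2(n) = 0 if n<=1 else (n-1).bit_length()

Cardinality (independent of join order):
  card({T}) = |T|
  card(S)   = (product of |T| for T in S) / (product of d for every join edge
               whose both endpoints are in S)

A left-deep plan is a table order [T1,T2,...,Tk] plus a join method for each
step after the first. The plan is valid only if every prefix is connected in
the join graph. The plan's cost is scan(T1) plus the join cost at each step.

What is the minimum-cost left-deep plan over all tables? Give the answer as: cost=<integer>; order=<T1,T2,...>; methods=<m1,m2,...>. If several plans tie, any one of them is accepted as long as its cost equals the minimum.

Selinger DP (subsets sized 1..n):
  {E}: scan cost=40, card=40
  {B}: scan cost=100, card=100
  {C}: scan cost=80, card=80
  {A}: scan cost=80, card=80
  {D}: scan cost=120, card=120
  {BE}: card=1000; try (E,hash)→680, (B,merge)→1120, (E,merge)→1180, (B,nl_idx)→1320, (B,hash)→1480, (B,nl)→4040 …(+1); best=680 via (E,hash)
  {CE}: card=800; try (E,hash)→640, (C,merge)→960, (E,merge)→1000, (C,nl_idx)→1120, (C,hash)→1200, (C,nl)→3240 …(+1); best=640 via (E,hash)
  {AE}: card=400; try (E,hash)→640, (A,merge)→960, (E,merge)→1000, (A,hash)→1200, (A,nl)→3240, (E,nl)→3280; best=640 via (E,hash)
  {DE}: card=600; try (E,hash)→720, (D,nl_idx)→920, (D,merge)→1280, (E,merge)→1360, (D,hash)→1760, (D,nl)→4840 …(+1); best=720 via (E,hash)
  {BCE}: card=20000; try (C,hash)→2800, (B,hash)→2840, (B,merge)→10240, (C,merge)→12320, (B,nl_idx)→26240, (C,nl_idx)→27680 …(+2); best=2800 via (C,hash)
  {ABE}: card=10000; try (B,hash)→2440, (A,hash)→2800, (B,merge)→5440, (A,merge)→12320, (B,nl_idx)→13440, (B,nl)→40640 …(+1); best=2440 via (B,hash)
  {BDE}: card=15000; try (B,hash)→2720, (D,hash)→3360, (B,merge)→8120, (D,merge)→12640, (B,nl_idx)→19920, (D,nl_idx)→22680 …(+2); best=2720 via (B,hash)
  {ACE}: card=8000; try (C,hash)→2160, (A,hash)→2560, (C,merge)→5280, (A,merge)→10080, (C,nl_idx)→11440, (C,nl)→32640 …(+1); best=2160 via (C,hash)
  {CDE}: card=12000; try (C,hash)→2440, (D,hash)→3120, (C,merge)→7960, (D,merge)→10400, (C,nl_idx)→16920, (D,nl_idx)→18240 …(+2); best=2440 via (C,hash)
  {ADE}: card=6000; try (A,hash)→2440, (D,hash)→2720, (D,merge)→5600, (A,merge)→7960, (D,nl_idx)→9440, (D,nl)→48640 …(+1); best=2440 via (A,hash)
  {ABCE}: card=200000; try (B,hash)→11560, (C,hash)→13560, (A,hash)→23920, (B,merge)→114960, (C,merge)→153080, (B,nl_idx)→258160 …(+5); best=11560 via (B,hash)
  {BCDE}: card=300000; try (B,hash)→15840, (C,hash)→18840, (D,hash)→24480, (B,merge)→183240, (C,merge)→228360, (D,merge)→323760 …(+6); best=15840 via (B,hash)
  {ABDE}: card=150000; try (B,hash)→9840, (D,hash)→14120, (A,hash)→18840, (B,merge)→87240, (D,merge)→153400, (B,nl_idx)→194440 …(+5); best=9840 via (B,hash)
  {ACDE}: card=120000; try (C,hash)→9560, (D,hash)→11840, (A,hash)→15560, (C,merge)→87080, (D,merge)→115120, (C,nl_idx)→164440 …(+5); best=9560 via (C,hash)
  {ABCDE}: card=3000000; try (B,hash)→130960, (C,hash)→160960, (D,hash)→213240, (A,hash)→316960, (B,merge)→2170360, (C,merge)→2860480 …(+9); best=130960 via (B,hash)

cost=130960; order=D,E,A,C,B; methods=hash,hash,hash,hash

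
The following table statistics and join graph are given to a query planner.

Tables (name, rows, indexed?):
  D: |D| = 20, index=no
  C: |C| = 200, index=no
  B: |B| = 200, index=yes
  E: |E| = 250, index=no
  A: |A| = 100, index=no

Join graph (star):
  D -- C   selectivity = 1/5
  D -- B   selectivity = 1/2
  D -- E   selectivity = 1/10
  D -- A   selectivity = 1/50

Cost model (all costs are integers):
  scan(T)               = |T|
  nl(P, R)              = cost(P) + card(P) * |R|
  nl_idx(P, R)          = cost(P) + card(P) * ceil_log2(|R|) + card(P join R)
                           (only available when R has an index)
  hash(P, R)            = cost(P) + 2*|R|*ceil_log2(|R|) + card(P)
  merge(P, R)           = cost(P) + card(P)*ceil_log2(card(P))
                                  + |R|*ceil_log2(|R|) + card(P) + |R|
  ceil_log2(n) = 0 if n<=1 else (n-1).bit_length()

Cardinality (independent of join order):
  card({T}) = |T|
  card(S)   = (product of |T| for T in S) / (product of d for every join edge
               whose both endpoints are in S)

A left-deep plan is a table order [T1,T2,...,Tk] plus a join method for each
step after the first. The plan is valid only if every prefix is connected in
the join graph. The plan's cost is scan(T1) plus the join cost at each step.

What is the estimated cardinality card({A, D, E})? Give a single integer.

1000

Tables in S: A(100), D(20), E(250)
Edges inside S: D-E(d=10), D-A(d=50)
numerator = 100 * 20 * 250 = 500000
denominator = 10 * 50 = 500
card(S) = 500000 / 500 = 1000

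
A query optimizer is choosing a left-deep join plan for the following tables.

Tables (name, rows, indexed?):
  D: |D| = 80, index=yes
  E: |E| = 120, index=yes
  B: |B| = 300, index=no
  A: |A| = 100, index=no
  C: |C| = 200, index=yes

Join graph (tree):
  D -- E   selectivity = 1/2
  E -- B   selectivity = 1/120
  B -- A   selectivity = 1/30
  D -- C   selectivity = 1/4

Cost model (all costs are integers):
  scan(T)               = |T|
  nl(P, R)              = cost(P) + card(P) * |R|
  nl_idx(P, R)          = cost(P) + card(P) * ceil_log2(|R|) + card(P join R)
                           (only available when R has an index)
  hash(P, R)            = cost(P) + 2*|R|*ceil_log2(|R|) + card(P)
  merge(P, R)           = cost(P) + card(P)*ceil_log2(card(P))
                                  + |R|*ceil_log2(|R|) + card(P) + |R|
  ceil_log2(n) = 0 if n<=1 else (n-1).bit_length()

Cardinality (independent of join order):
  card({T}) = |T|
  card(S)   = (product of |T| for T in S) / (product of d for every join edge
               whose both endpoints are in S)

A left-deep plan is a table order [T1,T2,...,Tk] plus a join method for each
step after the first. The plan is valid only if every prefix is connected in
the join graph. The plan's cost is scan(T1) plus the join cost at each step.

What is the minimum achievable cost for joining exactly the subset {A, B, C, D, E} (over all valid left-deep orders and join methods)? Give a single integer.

Selinger DP over subsets of {A,B,C,D,E}:
  {D}: scan cost=80, card=80
  {E}: scan cost=120, card=120
  {B}: scan cost=300, card=300
  {A}: scan cost=100, card=100
  {C}: scan cost=200, card=200
  {DE}: card=4800; try (D,hash)→1360, (E,merge)→1680, (D,merge)→1720, (E,hash)→1840, (E,nl_idx)→5440, (D,nl_idx)→5760 …(+2); best=1360 via (D,hash)
  {CD}: card=4000; try (D,hash)→1520, (C,merge)→2520, (D,merge)→2640, (C,hash)→3360, (C,nl_idx)→4720, (D,nl_idx)→5600 …(+2); best=1520 via (D,hash)
  {BE}: card=300; try (E,hash)→2280, (E,nl_idx)→2700, (B,merge)→4080, (E,merge)→4260, (B,hash)→5640, (B,nl)→36120 …(+1); best=2280 via (E,hash)
  {AB}: card=1000; try (A,hash)→2000, (B,merge)→3900, (A,merge)→4100, (B,hash)→5600, (B,nl)→30100, (A,nl)→30300; best=2000 via (A,hash)
  {BDE}: card=12000; try (D,hash)→3700, (D,merge)→5920, (B,hash)→11560, (D,nl_idx)→16380, (D,nl)→26280, (B,merge)→71560 …(+1); best=3700 via (D,hash)
  {CDE}: card=240000; try (E,hash)→7200, (C,hash)→9360, (E,merge)→54480, (C,merge)→70360, (E,nl_idx)→269520, (C,nl_idx)→279760 …(+2); best=7200 via (E,hash)
  {ABE}: card=1000; try (A,hash)→3980, (E,hash)→4680, (A,merge)→6080, (E,nl_idx)→10000, (E,merge)→13960, (A,nl)→32280 …(+1); best=3980 via (A,hash)
  {ABDE}: card=40000; try (D,hash)→6100, (D,merge)→15620, (A,hash)→17100, (D,nl_idx)→50980, (D,nl)→83980, (A,merge)→184500 …(+1); best=6100 via (D,hash)
  {BCDE}: card=600000; try (C,hash)→18900, (C,merge)→185500, (B,hash)→252600, (C,nl_idx)→699700, (C,nl)→2403700, (B,merge)→4570200 …(+1); best=18900 via (C,hash)
  {ABCDE}: card=2000000; try (C,hash)→49300, (A,hash)→620300, (C,merge)→687900, (C,nl_idx)→2326100, (C,nl)→8006100, (A,merge)→12619700 …(+1); best=49300 via (C,hash)

49300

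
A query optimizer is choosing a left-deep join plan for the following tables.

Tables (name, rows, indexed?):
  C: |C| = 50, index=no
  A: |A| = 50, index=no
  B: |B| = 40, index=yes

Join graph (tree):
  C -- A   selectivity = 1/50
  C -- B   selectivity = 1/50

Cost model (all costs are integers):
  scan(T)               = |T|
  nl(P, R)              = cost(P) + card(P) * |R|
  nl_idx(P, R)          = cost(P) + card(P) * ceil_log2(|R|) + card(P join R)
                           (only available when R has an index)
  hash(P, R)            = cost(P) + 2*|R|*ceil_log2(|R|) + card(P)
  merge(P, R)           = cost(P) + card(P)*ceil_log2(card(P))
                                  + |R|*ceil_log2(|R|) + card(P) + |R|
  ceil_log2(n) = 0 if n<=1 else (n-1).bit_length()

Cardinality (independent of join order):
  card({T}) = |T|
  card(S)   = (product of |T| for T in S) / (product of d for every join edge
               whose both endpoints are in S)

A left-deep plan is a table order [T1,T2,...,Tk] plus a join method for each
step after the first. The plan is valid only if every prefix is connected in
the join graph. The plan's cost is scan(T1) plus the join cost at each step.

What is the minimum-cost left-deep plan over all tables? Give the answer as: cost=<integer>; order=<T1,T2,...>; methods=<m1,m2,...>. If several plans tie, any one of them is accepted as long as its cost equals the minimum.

Selinger DP (subsets sized 1..n):
  {C}: scan cost=50, card=50
  {A}: scan cost=50, card=50
  {B}: scan cost=40, card=40
  {AC}: card=50; try (C,hash)→700, (A,hash)→700, (C,merge)→750, (A,merge)→750, (C,nl)→2550, (A,nl)→2550; best=700 via (C,hash)
  {BC}: card=40; try (B,nl_idx)→390, (B,hash)→580, (C,merge)→670, (C,hash)→680, (B,merge)→680, (C,nl)→2040 …(+1); best=390 via (B,nl_idx)
  {ABC}: card=40; try (A,merge)→1020, (A,hash)→1030, (B,nl_idx)→1040, (B,hash)→1230, (B,merge)→1330, (A,nl)→2390 …(+1); best=1020 via (A,merge)

cost=1020; order=C,B,A; methods=nl_idx,merge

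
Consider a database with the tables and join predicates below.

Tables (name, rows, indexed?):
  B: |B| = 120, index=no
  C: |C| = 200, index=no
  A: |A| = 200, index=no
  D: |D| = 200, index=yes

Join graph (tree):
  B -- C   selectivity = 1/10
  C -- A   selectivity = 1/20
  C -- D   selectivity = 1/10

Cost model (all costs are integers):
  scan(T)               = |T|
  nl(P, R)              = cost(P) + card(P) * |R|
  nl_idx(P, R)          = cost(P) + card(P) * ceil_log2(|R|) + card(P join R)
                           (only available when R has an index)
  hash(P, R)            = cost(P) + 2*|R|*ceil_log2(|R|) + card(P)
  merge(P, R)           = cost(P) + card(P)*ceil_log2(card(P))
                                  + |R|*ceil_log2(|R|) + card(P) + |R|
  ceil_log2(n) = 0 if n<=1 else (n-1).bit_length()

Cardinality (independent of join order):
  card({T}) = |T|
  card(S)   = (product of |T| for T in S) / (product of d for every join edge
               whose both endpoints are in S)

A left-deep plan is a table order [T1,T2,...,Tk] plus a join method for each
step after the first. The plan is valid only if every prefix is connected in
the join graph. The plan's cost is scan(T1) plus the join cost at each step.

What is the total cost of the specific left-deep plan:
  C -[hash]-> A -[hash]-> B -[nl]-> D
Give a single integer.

4807280

step 1: scan C: cost=200, card=200
step 2: join A via hash
    card(P join A) = 200*200/(20) = 2000
    cost = 200 + 2*200*8 + 200 = 3600
step 3: join B via hash
    card(P join B) = 2000*120/(10) = 24000
    cost = 3600 + 2*120*7 + 2000 = 7280
step 4: join D via nl
    card(P join D) = 24000*200/(10) = 480000
    cost = 7280 + 24000*200 = 4807280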